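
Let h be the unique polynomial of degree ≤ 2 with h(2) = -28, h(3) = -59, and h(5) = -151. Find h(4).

Using the Lagrange interpolation formula with nodes 2, 3, 5:
  L_0(n) = (n - 3)(n - 5) / 3
  L_1(n) = (n - 2)(n - 5) / -2
  L_2(n) = (n - 2)(n - 3) / 6
Then h(n) = -28·L_0(n) - 59·L_1(n) - 151·L_2(n).
Expanding and collecting terms gives h(n) = -5n² - 6n + 4.
Evaluating at n = 4: h(4) = -100.

-100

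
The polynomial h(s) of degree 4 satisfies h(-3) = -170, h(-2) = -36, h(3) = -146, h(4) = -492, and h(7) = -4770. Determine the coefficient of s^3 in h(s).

Write h(s) = as^4 + bs^3 + cs^2 + ds + e. Substituting each data point gives a linear system:
  81a - 27b + 9c - 3d + e = -170
  16a - 8b + 4c - 2d + e = -36
  81a + 27b + 9c + 3d + e = -146
  256a + 64b + 16c + 4d + e = -492
  2401a + 343b + 49c + 7d + e = -4770
Solving the system yields a = -2, b = 0, c = 0, d = 4, e = 4.
So h(s) = -2s⁴ + 4s + 4.
The coefficient of s^3 is 0.

0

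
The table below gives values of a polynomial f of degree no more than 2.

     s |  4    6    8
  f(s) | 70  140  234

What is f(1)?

10

Write f(s) = as^2 + bs + c. Substituting each data point gives a linear system:
  16a + 4b + c = 70
  36a + 6b + c = 140
  64a + 8b + c = 234
Solving the system yields a = 3, b = 5, c = 2.
So f(s) = 3s² + 5s + 2.
Then f(1) = 10.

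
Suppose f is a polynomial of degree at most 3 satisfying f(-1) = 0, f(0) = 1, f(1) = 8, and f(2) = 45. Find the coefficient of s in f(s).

0

Write f(s) = as^3 + bs^2 + cs + d. Substituting each data point gives a linear system:
  -a + b - c + d = 0
  d = 1
  a + b + c + d = 8
  8a + 4b + 2c + d = 45
Solving the system yields a = 4, b = 3, c = 0, d = 1.
So f(s) = 4s³ + 3s² + 1.
The coefficient of s is 0.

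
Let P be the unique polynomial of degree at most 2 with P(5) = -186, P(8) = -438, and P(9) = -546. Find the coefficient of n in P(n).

Write P(n) = an^2 + bn + c. Substituting each data point gives a linear system:
  25a + 5b + c = -186
  64a + 8b + c = -438
  81a + 9b + c = -546
Solving the system yields a = -6, b = -6, c = -6.
So P(n) = -6n^2 - 6n - 6.
The coefficient of n is -6.

-6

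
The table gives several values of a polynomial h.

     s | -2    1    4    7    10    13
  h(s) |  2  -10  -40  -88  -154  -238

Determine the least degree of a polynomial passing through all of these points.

Forward differences of the values at s = -2, 1, 4, 7, 10, 13:
  h  : 2  -10  -40  -88  -154  -238
  Δ  : -12  -30  -48  -66  -84
  Δ^2: -18  -18  -18  -18
  Δ^3: 0  0  0
  Δ^4: 0  0
  Δ^5: 0
The second differences are constant (-18) and nonzero, while all higher differences vanish, so the minimal degree is 2.

2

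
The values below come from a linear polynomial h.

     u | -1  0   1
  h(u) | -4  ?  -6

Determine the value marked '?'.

On equispaced nodes a degree-1 polynomial has vanishing second forward difference, so
  h(-1) - 2·h(0) + h(1) = 0.
Substituting the known values and solving for h(0):
  -2·h(0) = 10
  h(0) = -5.

-5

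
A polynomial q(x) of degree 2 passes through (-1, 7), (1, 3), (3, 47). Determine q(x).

q(x) = 6x^2 - 2x - 1

Using the Lagrange interpolation formula with nodes -1, 1, 3:
  L_0(x) = (x - 1)(x - 3) / 8
  L_1(x) = (x + 1)(x - 3) / -4
  L_2(x) = (x + 1)(x - 1) / 8
Then q(x) = 7·L_0(x) + 3·L_1(x) + 47·L_2(x).
Expanding and collecting terms gives q(x) = 6x^2 - 2x - 1.
Check: q(-1) = 7. ✓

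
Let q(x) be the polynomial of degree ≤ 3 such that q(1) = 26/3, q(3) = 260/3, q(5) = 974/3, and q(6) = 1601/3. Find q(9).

4994/3

Write q(x) = ax^3 + bx^2 + cx + d. Substituting each data point gives a linear system:
  a + b + c + d = 26/3
  27a + 9b + 3c + d = 260/3
  125a + 25b + 5c + d = 974/3
  216a + 36b + 6c + d = 1601/3
Solving the system yields a = 2, b = 2, c = 5, d = -1/3.
So q(x) = 2x³ + 2x² + 5x - 1/3.
Then q(9) = 4994/3.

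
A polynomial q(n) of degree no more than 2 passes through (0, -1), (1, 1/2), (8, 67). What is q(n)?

q(n) = n^2 + (1/2)n - 1

Write q(n) = an^2 + bn + c. Substituting each data point gives a linear system:
  c = -1
  a + b + c = 1/2
  64a + 8b + c = 67
Solving the system yields a = 1, b = 1/2, c = -1.
So q(n) = n^2 + (1/2)n - 1.
Check: q(1) = 1/2. ✓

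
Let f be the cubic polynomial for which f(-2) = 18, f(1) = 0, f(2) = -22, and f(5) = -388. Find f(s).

f(s) = -3s^3 - s^2 + 2s + 2

Write f(s) = as^3 + bs^2 + cs + d. Substituting each data point gives a linear system:
  -8a + 4b - 2c + d = 18
  a + b + c + d = 0
  8a + 4b + 2c + d = -22
  125a + 25b + 5c + d = -388
Solving the system yields a = -3, b = -1, c = 2, d = 2.
So f(s) = -3s^3 - s^2 + 2s + 2.
Check: f(5) = -388. ✓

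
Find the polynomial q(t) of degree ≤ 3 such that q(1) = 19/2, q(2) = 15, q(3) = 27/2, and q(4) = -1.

q(t) = -t^3 + (5/2)t^2 + 5t + 3

Write q(t) = at^3 + bt^2 + ct + d. Substituting each data point gives a linear system:
  a + b + c + d = 19/2
  8a + 4b + 2c + d = 15
  27a + 9b + 3c + d = 27/2
  64a + 16b + 4c + d = -1
Solving the system yields a = -1, b = 5/2, c = 5, d = 3.
So q(t) = -t³ + (5/2)t² + 5t + 3.
Check: q(1) = 19/2. ✓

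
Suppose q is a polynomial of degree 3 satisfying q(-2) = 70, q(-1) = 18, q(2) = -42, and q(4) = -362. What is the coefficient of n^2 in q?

Write q(n) = an^3 + bn^2 + cn + d. Substituting each data point gives a linear system:
  -8a + 4b - 2c + d = 70
  -a + b - c + d = 18
  8a + 4b + 2c + d = -42
  64a + 16b + 4c + d = -362
Solving the system yields a = -6, b = 2, c = -4, d = 6.
So q(n) = -6n³ + 2n² - 4n + 6.
The coefficient of n^2 is 2.

2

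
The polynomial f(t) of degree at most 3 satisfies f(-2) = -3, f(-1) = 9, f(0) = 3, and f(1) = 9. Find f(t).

Using the Lagrange interpolation formula with nodes -2, -1, 0, 1:
  L_0(t) = (t + 1)t(t - 1) / -6
  L_1(t) = (t + 2)t(t - 1) / 2
  L_2(t) = (t + 2)(t + 1)(t - 1) / -2
  L_3(t) = (t + 2)(t + 1)t / 6
Then f(t) = -3·L_0(t) + 9·L_1(t) + 3·L_2(t) + 9·L_3(t).
Expanding and collecting terms gives f(t) = 5t^3 + 6t^2 - 5t + 3.
Check: f(0) = 3. ✓

f(t) = 5t^3 + 6t^2 - 5t + 3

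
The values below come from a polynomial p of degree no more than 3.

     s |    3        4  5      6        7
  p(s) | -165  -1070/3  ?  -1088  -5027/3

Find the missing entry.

-1969/3

The 4 known points determine the degree-3 polynomial uniquely.
Write p(s) = as^3 + bs^2 + cs + d. Substituting each data point gives a linear system:
  27a + 9b + 3c + d = -165
  64a + 16b + 4c + d = -1070/3
  216a + 36b + 6c + d = -1088
  343a + 49b + 7c + d = -5027/3
Solving the system yields a = -4, b = -6, c = -5/3, d = 2.
So p(s) = -4s^3 - 6s^2 - (5/3)s + 2.
Then p(5) = -1969/3.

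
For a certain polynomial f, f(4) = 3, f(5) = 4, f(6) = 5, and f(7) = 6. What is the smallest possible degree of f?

Forward differences of the values at t = 4, 5, 6, 7:
  f  : 3  4  5  6
  Δ  : 1  1  1
  Δ^2: 0  0
  Δ^3: 0
The first differences are constant (1) and nonzero, while all higher differences vanish, so the minimal degree is 1.

1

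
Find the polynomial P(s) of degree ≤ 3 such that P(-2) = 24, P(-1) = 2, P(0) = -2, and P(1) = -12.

P(s) = -4s^3 - 3s^2 - 3s - 2

Write P(s) = as^3 + bs^2 + cs + d. Substituting each data point gives a linear system:
  -8a + 4b - 2c + d = 24
  -a + b - c + d = 2
  d = -2
  a + b + c + d = -12
Solving the system yields a = -4, b = -3, c = -3, d = -2.
So P(s) = -4s^3 - 3s^2 - 3s - 2.
Check: P(-1) = 2. ✓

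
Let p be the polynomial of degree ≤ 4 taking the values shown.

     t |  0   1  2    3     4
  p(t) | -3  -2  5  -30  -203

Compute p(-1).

Forward differences of the values at t = 0, 1, 2, 3, 4:
  p  : -3  -2  5  -30  -203
  Δ  : 1  7  -35  -173
  Δ^2: 6  -42  -138
  Δ^3: -48  -96
  Δ^4: -48
The fourth differences are constant, confirming degree 4.
Interpolating (Newton forward form) and evaluating at t = -1 gives p(-1) = 2.

2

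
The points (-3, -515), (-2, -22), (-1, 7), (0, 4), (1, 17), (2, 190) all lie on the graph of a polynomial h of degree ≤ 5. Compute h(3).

1243

Forward differences of the values at x = -3, -2, -1, 0, 1, 2:
  h  : -515  -22  7  4  17  190
  Δ  : 493  29  -3  13  173
  Δ^2: -464  -32  16  160
  Δ^3: 432  48  144
  Δ^4: -384  96
  Δ^5: 480
The fifth differences are constant, confirming degree 5.
Interpolating (Newton forward form) and evaluating at x = 3 gives h(3) = 1243.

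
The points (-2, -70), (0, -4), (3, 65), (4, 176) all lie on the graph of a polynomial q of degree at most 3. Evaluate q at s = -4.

Using the Lagrange interpolation formula with nodes -2, 0, 3, 4:
  L_0(s) = s(s - 3)(s - 4) / -60
  L_1(s) = (s + 2)(s - 3)(s - 4) / 24
  L_2(s) = (s + 2)s(s - 4) / -15
  L_3(s) = (s + 2)s(s - 3) / 24
Then q(s) = -70·L_0(s) - 4·L_1(s) + 65·L_2(s) + 176·L_3(s).
Expanding and collecting terms gives q(s) = 4s³ - 6s² + 5s - 4.
Evaluating at s = -4: q(-4) = -376.

-376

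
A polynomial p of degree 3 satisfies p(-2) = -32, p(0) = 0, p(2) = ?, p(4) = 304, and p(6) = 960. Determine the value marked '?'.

48

The 4 known points determine the degree-3 polynomial uniquely.
Write p(n) = an^3 + bn^2 + cn + d. Substituting each data point gives a linear system:
  -8a + 4b - 2c + d = -32
  d = 0
  64a + 16b + 4c + d = 304
  216a + 36b + 6c + d = 960
Solving the system yields a = 4, b = 2, c = 4, d = 0.
So p(n) = 4n^3 + 2n^2 + 4n.
Then p(2) = 48.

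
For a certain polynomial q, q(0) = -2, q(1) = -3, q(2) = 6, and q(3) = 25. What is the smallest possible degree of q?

Forward differences of the values at u = 0, 1, 2, 3:
  q  : -2  -3  6  25
  Δ  : -1  9  19
  Δ^2: 10  10
  Δ^3: 0
The second differences are constant (10) and nonzero, while all higher differences vanish, so the minimal degree is 2.

2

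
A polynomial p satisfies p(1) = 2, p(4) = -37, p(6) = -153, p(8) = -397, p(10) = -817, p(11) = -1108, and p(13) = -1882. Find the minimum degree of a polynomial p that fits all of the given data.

3

Divided differences on the nodes 1, 4, 6, 8, 10, 11, 13:
  order 0: 2  -37  -153  -397  -817  -1108  -1882
  order 1: -13  -58  -122  -210  -291  -387
  order 2: -9  -16  -22  -27  -32
  order 3: -1  -1  -1  -1
  order 4: 0  0  0
  order 5: 0  0
  order 6: 0
The order-3 divided differences are all -1 (nonzero) and every higher order vanishes, so the data lies on a polynomial of degree exactly 3.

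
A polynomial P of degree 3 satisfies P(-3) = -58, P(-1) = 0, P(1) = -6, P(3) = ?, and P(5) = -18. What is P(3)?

On equispaced nodes a degree-3 polynomial has vanishing fourth forward difference, so
  P(-3) - 4·P(-1) + 6·P(1) - 4·P(3) + P(5) = 0.
Substituting the known values and solving for P(3):
  -4·P(3) = 112
  P(3) = -28.

-28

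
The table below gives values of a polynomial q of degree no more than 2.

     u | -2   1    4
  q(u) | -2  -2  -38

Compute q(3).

-22

Write q(u) = au^2 + bu + c. Substituting each data point gives a linear system:
  4a - 2b + c = -2
  a + b + c = -2
  16a + 4b + c = -38
Solving the system yields a = -2, b = -2, c = 2.
So q(u) = -2u^2 - 2u + 2.
Then q(3) = -22.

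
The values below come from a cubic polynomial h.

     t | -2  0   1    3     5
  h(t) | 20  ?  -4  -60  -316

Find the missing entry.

-6

The 4 known points determine the degree-3 polynomial uniquely.
Write h(t) = at^3 + bt^2 + ct + d. Substituting each data point gives a linear system:
  -8a + 4b - 2c + d = 20
  a + b + c + d = -4
  27a + 9b + 3c + d = -60
  125a + 25b + 5c + d = -316
Solving the system yields a = -3, b = 2, c = 3, d = -6.
So h(t) = -3t^3 + 2t^2 + 3t - 6.
Then h(0) = -6.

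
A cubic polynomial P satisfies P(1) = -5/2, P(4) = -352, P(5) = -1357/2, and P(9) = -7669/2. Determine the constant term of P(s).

Write P(s) = as^3 + bs^2 + cs + d. Substituting each data point gives a linear system:
  a + b + c + d = -5/2
  64a + 16b + 4c + d = -352
  125a + 25b + 5c + d = -1357/2
  729a + 81b + 9c + d = -7669/2
Solving the system yields a = -5, b = -5/2, c = 1, d = 4.
So P(s) = -5s^3 - (5/2)s^2 + s + 4.
The constant term is 4.

4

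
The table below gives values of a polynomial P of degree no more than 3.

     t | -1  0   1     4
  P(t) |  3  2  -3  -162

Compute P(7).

Using the Lagrange interpolation formula with nodes -1, 0, 1, 4:
  L_0(t) = t(t - 1)(t - 4) / -10
  L_1(t) = (t + 1)(t - 1)(t - 4) / 4
  L_2(t) = (t + 1)t(t - 4) / -6
  L_3(t) = (t + 1)t(t - 1) / 60
Then P(t) = 3·L_0(t) + 2·L_1(t) - 3·L_2(t) - 162·L_3(t).
Expanding and collecting terms gives P(t) = -2t³ - 2t² - t + 2.
Evaluating at t = 7: P(7) = -789.

-789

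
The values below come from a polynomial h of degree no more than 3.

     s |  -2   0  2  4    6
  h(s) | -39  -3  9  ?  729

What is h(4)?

189

The 4 known points determine the degree-3 polynomial uniquely.
Write h(s) = as^3 + bs^2 + cs + d. Substituting each data point gives a linear system:
  -8a + 4b - 2c + d = -39
  d = -3
  8a + 4b + 2c + d = 9
  216a + 36b + 6c + d = 729
Solving the system yields a = 4, b = -3, c = -4, d = -3.
So h(s) = 4s^3 - 3s^2 - 4s - 3.
Then h(4) = 189.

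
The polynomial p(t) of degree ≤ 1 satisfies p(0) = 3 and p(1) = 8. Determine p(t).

Write p(t) = at + b. Substituting each data point gives a linear system:
  b = 3
  a + b = 8
Solving the system yields a = 5, b = 3.
So p(t) = 5t + 3.
Check: p(0) = 3. ✓

p(t) = 5t + 3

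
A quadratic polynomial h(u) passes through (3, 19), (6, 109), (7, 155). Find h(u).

h(u) = 4u^2 - 6u + 1

Write h(u) = au^2 + bu + c. Substituting each data point gives a linear system:
  9a + 3b + c = 19
  36a + 6b + c = 109
  49a + 7b + c = 155
Solving the system yields a = 4, b = -6, c = 1.
So h(u) = 4u² - 6u + 1.
Check: h(6) = 109. ✓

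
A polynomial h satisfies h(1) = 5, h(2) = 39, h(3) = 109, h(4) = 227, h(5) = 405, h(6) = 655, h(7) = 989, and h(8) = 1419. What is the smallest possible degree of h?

Forward differences of the values at u = 1, 2, 3, 4, 5, 6, 7, 8:
  h  : 5  39  109  227  405  655  989  1419
  Δ  : 34  70  118  178  250  334  430
  Δ^2: 36  48  60  72  84  96
  Δ^3: 12  12  12  12  12
  Δ^4: 0  0  0  0
  Δ^5: 0  0  0
  Δ^6: 0  0
  Δ^7: 0
The third differences are constant (12) and nonzero, while all higher differences vanish, so the minimal degree is 3.

3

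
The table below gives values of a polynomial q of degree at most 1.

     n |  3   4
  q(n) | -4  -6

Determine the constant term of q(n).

Write q(n) = an + b. Substituting each data point gives a linear system:
  3a + b = -4
  4a + b = -6
Solving the system yields a = -2, b = 2.
So q(n) = -2n + 2.
The constant term is 2.

2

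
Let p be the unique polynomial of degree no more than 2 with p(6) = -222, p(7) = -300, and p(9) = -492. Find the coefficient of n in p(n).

Write p(n) = an^2 + bn + c. Substituting each data point gives a linear system:
  36a + 6b + c = -222
  49a + 7b + c = -300
  81a + 9b + c = -492
Solving the system yields a = -6, b = 0, c = -6.
So p(n) = -6n^2 - 6.
The coefficient of n is 0.

0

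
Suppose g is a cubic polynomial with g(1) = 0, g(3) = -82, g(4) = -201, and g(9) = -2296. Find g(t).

g(t) = -3t^3 - 2t^2 + 6t - 1

Write g(t) = at^3 + bt^2 + ct + d. Substituting each data point gives a linear system:
  a + b + c + d = 0
  27a + 9b + 3c + d = -82
  64a + 16b + 4c + d = -201
  729a + 81b + 9c + d = -2296
Solving the system yields a = -3, b = -2, c = 6, d = -1.
So g(t) = -3t^3 - 2t^2 + 6t - 1.
Check: g(3) = -82. ✓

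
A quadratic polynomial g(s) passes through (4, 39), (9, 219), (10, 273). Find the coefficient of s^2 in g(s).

Write g(s) = as^2 + bs + c. Substituting each data point gives a linear system:
  16a + 4b + c = 39
  81a + 9b + c = 219
  100a + 10b + c = 273
Solving the system yields a = 3, b = -3, c = 3.
So g(s) = 3s^2 - 3s + 3.
The leading coefficient is 3.

3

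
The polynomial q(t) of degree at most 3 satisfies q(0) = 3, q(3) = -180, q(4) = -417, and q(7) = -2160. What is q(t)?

Using the Lagrange interpolation formula with nodes 0, 3, 4, 7:
  L_0(t) = (t - 3)(t - 4)(t - 7) / -84
  L_1(t) = t(t - 4)(t - 7) / 12
  L_2(t) = t(t - 3)(t - 7) / -12
  L_3(t) = t(t - 3)(t - 4) / 84
Then q(t) = 3·L_0(t) - 180·L_1(t) - 417·L_2(t) - 2160·L_3(t).
Expanding and collecting terms gives q(t) = -6t^3 - 2t^2 - t + 3.
Check: q(0) = 3. ✓

q(t) = -6t^3 - 2t^2 - t + 3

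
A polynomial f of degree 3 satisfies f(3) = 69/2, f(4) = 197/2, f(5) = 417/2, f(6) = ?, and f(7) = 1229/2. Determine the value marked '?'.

On equispaced nodes a degree-3 polynomial has vanishing fourth forward difference, so
  f(3) - 4·f(4) + 6·f(5) - 4·f(6) + f(7) = 0.
Substituting the known values and solving for f(6):
  -4·f(6) = -1506
  f(6) = 753/2.

753/2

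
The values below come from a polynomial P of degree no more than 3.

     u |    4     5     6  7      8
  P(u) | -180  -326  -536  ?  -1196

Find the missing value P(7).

-822

The 4 known points determine the degree-3 polynomial uniquely.
Write P(u) = au^3 + bu^2 + cu + d. Substituting each data point gives a linear system:
  64a + 16b + 4c + d = -180
  125a + 25b + 5c + d = -326
  216a + 36b + 6c + d = -536
  512a + 64b + 8c + d = -1196
Solving the system yields a = -2, b = -2, c = -6, d = 4.
So P(u) = -2u³ - 2u² - 6u + 4.
Then P(7) = -822.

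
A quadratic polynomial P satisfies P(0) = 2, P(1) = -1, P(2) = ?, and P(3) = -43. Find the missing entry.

On equispaced nodes a degree-2 polynomial has vanishing third forward difference, so
  - P(0) + 3·P(1) - 3·P(2) + P(3) = 0.
Substituting the known values and solving for P(2):
  -3·P(2) = 48
  P(2) = -16.

-16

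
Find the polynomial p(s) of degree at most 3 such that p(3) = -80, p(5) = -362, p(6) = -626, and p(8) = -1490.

Using the Lagrange interpolation formula with nodes 3, 5, 6, 8:
  L_0(s) = (s - 5)(s - 6)(s - 8) / -30
  L_1(s) = (s - 3)(s - 6)(s - 8) / 6
  L_2(s) = (s - 3)(s - 5)(s - 8) / -6
  L_3(s) = (s - 3)(s - 5)(s - 6) / 30
Then p(s) = -80·L_0(s) - 362·L_1(s) - 626·L_2(s) - 1490·L_3(s).
Expanding and collecting terms gives p(s) = -3s³ + s² - 2s - 2.
Check: p(6) = -626. ✓

p(s) = -3s^3 + s^2 - 2s - 2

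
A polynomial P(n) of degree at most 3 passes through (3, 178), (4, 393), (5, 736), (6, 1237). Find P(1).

12

Using the Lagrange interpolation formula with nodes 3, 4, 5, 6:
  L_0(n) = (n - 4)(n - 5)(n - 6) / -6
  L_1(n) = (n - 3)(n - 5)(n - 6) / 2
  L_2(n) = (n - 3)(n - 4)(n - 6) / -2
  L_3(n) = (n - 3)(n - 4)(n - 5) / 6
Then P(n) = 178·L_0(n) + 393·L_1(n) + 736·L_2(n) + 1237·L_3(n).
Expanding and collecting terms gives P(n) = 5n^3 + 4n^2 + 2n + 1.
Evaluating at n = 1: P(1) = 12.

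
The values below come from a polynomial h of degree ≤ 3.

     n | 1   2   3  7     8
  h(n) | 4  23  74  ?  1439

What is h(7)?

958

The 4 known points determine the degree-3 polynomial uniquely.
Write h(n) = an^3 + bn^2 + cn + d. Substituting each data point gives a linear system:
  a + b + c + d = 4
  8a + 4b + 2c + d = 23
  27a + 9b + 3c + d = 74
  512a + 64b + 8c + d = 1439
Solving the system yields a = 3, b = -2, c = 4, d = -1.
So h(n) = 3n^3 - 2n^2 + 4n - 1.
Then h(7) = 958.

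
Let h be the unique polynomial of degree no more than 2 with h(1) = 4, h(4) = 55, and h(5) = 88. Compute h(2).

13

Write h(x) = ax^2 + bx + c. Substituting each data point gives a linear system:
  a + b + c = 4
  16a + 4b + c = 55
  25a + 5b + c = 88
Solving the system yields a = 4, b = -3, c = 3.
So h(x) = 4x^2 - 3x + 3.
Then h(2) = 13.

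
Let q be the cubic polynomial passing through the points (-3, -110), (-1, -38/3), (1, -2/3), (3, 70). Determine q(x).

Using the Lagrange interpolation formula with nodes -3, -1, 1, 3:
  L_0(x) = (x + 1)(x - 1)(x - 3) / -48
  L_1(x) = (x + 3)(x - 1)(x - 3) / 16
  L_2(x) = (x + 3)(x + 1)(x - 3) / -16
  L_3(x) = (x + 3)(x + 1)(x - 1) / 48
Then q(x) = -110·L_0(x) - 38/3·L_1(x) - 2/3·L_2(x) + 70·L_3(x).
Expanding and collecting terms gives q(x) = 3x^3 - (5/3)x^2 + 3x - 5.
Check: q(1) = -2/3. ✓

q(x) = 3x^3 - (5/3)x^2 + 3x - 5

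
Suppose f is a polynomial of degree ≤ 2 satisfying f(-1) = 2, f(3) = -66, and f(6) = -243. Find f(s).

Using the Lagrange interpolation formula with nodes -1, 3, 6:
  L_0(s) = (s - 3)(s - 6) / 28
  L_1(s) = (s + 1)(s - 6) / -12
  L_2(s) = (s + 1)(s - 3) / 21
Then f(s) = 2·L_0(s) - 66·L_1(s) - 243·L_2(s).
Expanding and collecting terms gives f(s) = -6s^2 - 5s + 3.
Check: f(3) = -66. ✓

f(s) = -6s^2 - 5s + 3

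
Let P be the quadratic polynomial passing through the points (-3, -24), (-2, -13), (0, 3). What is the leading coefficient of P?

Write P(u) = au^2 + bu + c. Substituting each data point gives a linear system:
  9a - 3b + c = -24
  4a - 2b + c = -13
  c = 3
Solving the system yields a = -1, b = 6, c = 3.
So P(u) = -u² + 6u + 3.
The leading coefficient is -1.

-1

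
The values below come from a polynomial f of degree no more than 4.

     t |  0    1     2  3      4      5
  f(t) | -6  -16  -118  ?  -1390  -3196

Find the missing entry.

On equispaced nodes a degree-4 polynomial has vanishing fifth forward difference, so
  - f(0) + 5·f(1) - 10·f(2) + 10·f(3) - 5·f(4) + f(5) = 0.
Substituting the known values and solving for f(3):
  10·f(3) = -4860
  f(3) = -486.

-486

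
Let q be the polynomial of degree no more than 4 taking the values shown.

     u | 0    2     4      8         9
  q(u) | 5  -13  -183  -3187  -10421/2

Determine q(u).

q(u) = -u^4 + (5/2)u^3 - 6u^2 + u + 5

Using the Lagrange interpolation formula with nodes 0, 2, 4, 8, 9:
  L_0(u) = (u - 2)(u - 4)(u - 8)(u - 9) / 576
  L_1(u) = u(u - 4)(u - 8)(u - 9) / -168
  L_2(u) = u(u - 2)(u - 8)(u - 9) / 160
  L_3(u) = u(u - 2)(u - 4)(u - 9) / -192
  L_4(u) = u(u - 2)(u - 4)(u - 8) / 315
Then q(u) = 5·L_0(u) - 13·L_1(u) - 183·L_2(u) - 3187·L_3(u) - 10421/2·L_4(u).
Expanding and collecting terms gives q(u) = -u⁴ + (5/2)u³ - 6u² + u + 5.
Check: q(2) = -13. ✓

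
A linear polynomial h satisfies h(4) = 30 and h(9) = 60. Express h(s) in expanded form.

Using the Lagrange interpolation formula with nodes 4, 9:
  L_0(s) = (s - 9) / -5
  L_1(s) = (s - 4) / 5
Then h(s) = 30·L_0(s) + 60·L_1(s).
Expanding and collecting terms gives h(s) = 6s + 6.
Check: h(9) = 60. ✓

h(s) = 6s + 6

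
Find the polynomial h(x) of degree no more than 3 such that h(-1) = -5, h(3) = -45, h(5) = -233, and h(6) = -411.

h(x) = -2x^3 + 4x - 3

Write h(x) = ax^3 + bx^2 + cx + d. Substituting each data point gives a linear system:
  -a + b - c + d = -5
  27a + 9b + 3c + d = -45
  125a + 25b + 5c + d = -233
  216a + 36b + 6c + d = -411
Solving the system yields a = -2, b = 0, c = 4, d = -3.
So h(x) = -2x^3 + 4x - 3.
Check: h(5) = -233. ✓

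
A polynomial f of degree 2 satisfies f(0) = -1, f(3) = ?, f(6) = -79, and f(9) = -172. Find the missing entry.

On equispaced nodes a degree-2 polynomial has vanishing third forward difference, so
  - f(0) + 3·f(3) - 3·f(6) + f(9) = 0.
Substituting the known values and solving for f(3):
  3·f(3) = -66
  f(3) = -22.

-22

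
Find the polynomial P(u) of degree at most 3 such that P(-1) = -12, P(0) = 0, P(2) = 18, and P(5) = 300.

Write P(u) = au^3 + bu^2 + cu + d. Substituting each data point gives a linear system:
  -a + b - c + d = -12
  d = 0
  8a + 4b + 2c + d = 18
  125a + 25b + 5c + d = 300
Solving the system yields a = 3, b = -4, c = 5, d = 0.
So P(u) = 3u^3 - 4u^2 + 5u.
Check: P(0) = 0. ✓

P(u) = 3u^3 - 4u^2 + 5u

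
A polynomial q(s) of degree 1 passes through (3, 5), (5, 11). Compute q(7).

Write q(s) = as + b. Substituting each data point gives a linear system:
  3a + b = 5
  5a + b = 11
Solving the system yields a = 3, b = -4.
So q(s) = 3s - 4.
Then q(7) = 17.

17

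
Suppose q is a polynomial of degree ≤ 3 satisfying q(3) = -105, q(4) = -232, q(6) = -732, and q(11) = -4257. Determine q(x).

Write q(x) = ax^3 + bx^2 + cx + d. Substituting each data point gives a linear system:
  27a + 9b + 3c + d = -105
  64a + 16b + 4c + d = -232
  216a + 36b + 6c + d = -732
  1331a + 121b + 11c + d = -4257
Solving the system yields a = -3, b = -2, c = -2, d = 0.
So q(x) = -3x^3 - 2x^2 - 2x.
Check: q(11) = -4257. ✓

q(x) = -3x^3 - 2x^2 - 2x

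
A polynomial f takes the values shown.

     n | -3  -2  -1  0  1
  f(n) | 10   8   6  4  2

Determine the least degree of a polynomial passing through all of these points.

1

Forward differences of the values at n = -3, -2, -1, 0, 1:
  f  : 10  8  6  4  2
  Δ  : -2  -2  -2  -2
  Δ^2: 0  0  0
  Δ^3: 0  0
  Δ^4: 0
The first differences are constant (-2) and nonzero, while all higher differences vanish, so the minimal degree is 1.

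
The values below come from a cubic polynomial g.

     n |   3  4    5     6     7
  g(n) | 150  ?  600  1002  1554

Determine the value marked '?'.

The 4 known points determine the degree-3 polynomial uniquely.
Write g(n) = an^3 + bn^2 + cn + d. Substituting each data point gives a linear system:
  27a + 9b + 3c + d = 150
  125a + 25b + 5c + d = 600
  216a + 36b + 6c + d = 1002
  343a + 49b + 7c + d = 1554
Solving the system yields a = 4, b = 3, c = 5, d = 0.
So g(n) = 4n^3 + 3n^2 + 5n.
Then g(4) = 324.

324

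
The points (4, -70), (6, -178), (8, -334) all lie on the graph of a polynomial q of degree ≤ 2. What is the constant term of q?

Write q(u) = au^2 + bu + c. Substituting each data point gives a linear system:
  16a + 4b + c = -70
  36a + 6b + c = -178
  64a + 8b + c = -334
Solving the system yields a = -6, b = 6, c = 2.
So q(u) = -6u^2 + 6u + 2.
The constant term is 2.

2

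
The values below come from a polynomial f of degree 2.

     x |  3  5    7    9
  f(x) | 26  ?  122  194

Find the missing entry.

On equispaced nodes a degree-2 polynomial has vanishing third forward difference, so
  - f(3) + 3·f(5) - 3·f(7) + f(9) = 0.
Substituting the known values and solving for f(5):
  3·f(5) = 198
  f(5) = 66.

66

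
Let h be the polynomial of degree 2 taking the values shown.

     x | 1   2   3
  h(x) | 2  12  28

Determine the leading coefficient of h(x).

Write h(x) = ax^2 + bx + c. Substituting each data point gives a linear system:
  a + b + c = 2
  4a + 2b + c = 12
  9a + 3b + c = 28
Solving the system yields a = 3, b = 1, c = -2.
So h(x) = 3x² + x - 2.
The leading coefficient is 3.

3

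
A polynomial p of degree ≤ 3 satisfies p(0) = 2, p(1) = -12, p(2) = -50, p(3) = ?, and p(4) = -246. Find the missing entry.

-124

The 4 known points determine the degree-3 polynomial uniquely.
Write p(s) = as^3 + bs^2 + cs + d. Substituting each data point gives a linear system:
  d = 2
  a + b + c + d = -12
  8a + 4b + 2c + d = -50
  64a + 16b + 4c + d = -246
Solving the system yields a = -2, b = -6, c = -6, d = 2.
So p(s) = -2s³ - 6s² - 6s + 2.
Then p(3) = -124.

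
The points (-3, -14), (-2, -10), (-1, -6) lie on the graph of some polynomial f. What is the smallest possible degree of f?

1

Forward differences of the values at n = -3, -2, -1:
  f  : -14  -10  -6
  Δ  : 4  4
  Δ^2: 0
The first differences are constant (4) and nonzero, while all higher differences vanish, so the minimal degree is 1.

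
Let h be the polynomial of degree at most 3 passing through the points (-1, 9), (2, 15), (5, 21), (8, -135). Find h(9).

Write h(n) = an^3 + bn^2 + cn + d. Substituting each data point gives a linear system:
  -a + b - c + d = 9
  8a + 4b + 2c + d = 15
  125a + 25b + 5c + d = 21
  512a + 64b + 8c + d = -135
Solving the system yields a = -1, b = 6, c = -1, d = 1.
So h(n) = -n³ + 6n² - n + 1.
Then h(9) = -251.

-251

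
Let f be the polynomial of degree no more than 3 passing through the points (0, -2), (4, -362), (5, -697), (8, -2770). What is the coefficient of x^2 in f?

-4

Write f(x) = ax^3 + bx^2 + cx + d. Substituting each data point gives a linear system:
  d = -2
  64a + 16b + 4c + d = -362
  125a + 25b + 5c + d = -697
  512a + 64b + 8c + d = -2770
Solving the system yields a = -5, b = -4, c = 6, d = -2.
So f(x) = -5x^3 - 4x^2 + 6x - 2.
The coefficient of x^2 is -4.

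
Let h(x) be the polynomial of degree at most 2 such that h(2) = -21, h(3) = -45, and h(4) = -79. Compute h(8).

-315

Using the Lagrange interpolation formula with nodes 2, 3, 4:
  L_0(x) = (x - 3)(x - 4) / 2
  L_1(x) = (x - 2)(x - 4) / -1
  L_2(x) = (x - 2)(x - 3) / 2
Then h(x) = -21·L_0(x) - 45·L_1(x) - 79·L_2(x).
Expanding and collecting terms gives h(x) = -5x^2 + x - 3.
Evaluating at x = 8: h(8) = -315.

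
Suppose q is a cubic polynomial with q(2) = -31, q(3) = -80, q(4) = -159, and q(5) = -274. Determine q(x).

q(x) = -x^3 - 6x^2 + 1

Write q(x) = ax^3 + bx^2 + cx + d. Substituting each data point gives a linear system:
  8a + 4b + 2c + d = -31
  27a + 9b + 3c + d = -80
  64a + 16b + 4c + d = -159
  125a + 25b + 5c + d = -274
Solving the system yields a = -1, b = -6, c = 0, d = 1.
So q(x) = -x^3 - 6x^2 + 1.
Check: q(5) = -274. ✓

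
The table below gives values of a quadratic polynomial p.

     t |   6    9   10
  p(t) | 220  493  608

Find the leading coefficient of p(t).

6

Write p(t) = at^2 + bt + c. Substituting each data point gives a linear system:
  36a + 6b + c = 220
  81a + 9b + c = 493
  100a + 10b + c = 608
Solving the system yields a = 6, b = 1, c = -2.
So p(t) = 6t^2 + t - 2.
The leading coefficient is 6.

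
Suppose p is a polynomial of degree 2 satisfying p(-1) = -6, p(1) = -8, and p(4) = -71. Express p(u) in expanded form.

Write p(u) = au^2 + bu + c. Substituting each data point gives a linear system:
  a - b + c = -6
  a + b + c = -8
  16a + 4b + c = -71
Solving the system yields a = -4, b = -1, c = -3.
So p(u) = -4u^2 - u - 3.
Check: p(-1) = -6. ✓

p(u) = -4u^2 - u - 3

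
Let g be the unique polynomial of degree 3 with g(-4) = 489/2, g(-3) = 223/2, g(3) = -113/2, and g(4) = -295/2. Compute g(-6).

1525/2

Write g(x) = ax^3 + bx^2 + cx + d. Substituting each data point gives a linear system:
  -64a + 16b - 4c + d = 489/2
  -27a + 9b - 3c + d = 223/2
  27a + 9b + 3c + d = -113/2
  64a + 16b + 4c + d = -295/2
Solving the system yields a = -3, b = 3, c = -1, d = 1/2.
So g(x) = -3x^3 + 3x^2 - x + 1/2.
Then g(-6) = 1525/2.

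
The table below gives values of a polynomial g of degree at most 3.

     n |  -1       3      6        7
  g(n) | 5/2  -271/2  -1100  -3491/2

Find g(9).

-7405/2

Write g(n) = an^3 + bn^2 + cn + d. Substituting each data point gives a linear system:
  -a + b - c + d = 5/2
  27a + 9b + 3c + d = -271/2
  216a + 36b + 6c + d = -1100
  343a + 49b + 7c + d = -3491/2
Solving the system yields a = -5, b = -1, c = 5/2, d = 1.
So g(n) = -5n³ - n² + (5/2)n + 1.
Then g(9) = -7405/2.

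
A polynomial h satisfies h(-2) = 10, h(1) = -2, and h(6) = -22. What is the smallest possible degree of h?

Divided differences on the nodes -2, 1, 6:
  order 0: 10  -2  -22
  order 1: -4  -4
  order 2: 0
The order-1 divided differences are all -4 (nonzero) and every higher order vanishes, so the data lies on a polynomial of degree exactly 1.

1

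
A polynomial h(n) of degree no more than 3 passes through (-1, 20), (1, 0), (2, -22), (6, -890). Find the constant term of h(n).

4

Write h(n) = an^3 + bn^2 + cn + d. Substituting each data point gives a linear system:
  -a + b - c + d = 20
  a + b + c + d = 0
  8a + 4b + 2c + d = -22
  216a + 36b + 6c + d = -890
Solving the system yields a = -5, b = 6, c = -5, d = 4.
So h(n) = -5n^3 + 6n^2 - 5n + 4.
The constant term is 4.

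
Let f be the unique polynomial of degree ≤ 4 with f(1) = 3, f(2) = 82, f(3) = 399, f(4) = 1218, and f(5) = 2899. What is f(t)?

Write f(t) = at^4 + bt^3 + ct^2 + dt + e. Substituting each data point gives a linear system:
  a + b + c + d + e = 3
  16a + 8b + 4c + 2d + e = 82
  81a + 27b + 9c + 3d + e = 399
  256a + 64b + 16c + 4d + e = 1218
  625a + 125b + 25c + 5d + e = 2899
Solving the system yields a = 4, b = 4, c = -5, d = 6, e = -6.
So f(t) = 4t⁴ + 4t³ - 5t² + 6t - 6.
Check: f(5) = 2899. ✓

f(t) = 4t^4 + 4t^3 - 5t^2 + 6t - 6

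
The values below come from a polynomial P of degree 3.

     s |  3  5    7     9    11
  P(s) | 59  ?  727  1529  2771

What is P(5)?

269

The 4 known points determine the degree-3 polynomial uniquely.
Write P(s) = as^3 + bs^2 + cs + d. Substituting each data point gives a linear system:
  27a + 9b + 3c + d = 59
  343a + 49b + 7c + d = 727
  729a + 81b + 9c + d = 1529
  1331a + 121b + 11c + d = 2771
Solving the system yields a = 2, b = 1, c = -1, d = -1.
So P(s) = 2s³ + s² - s - 1.
Then P(5) = 269.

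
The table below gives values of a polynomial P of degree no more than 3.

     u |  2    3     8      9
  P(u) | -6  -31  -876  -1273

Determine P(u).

P(u) = -2u^3 + 2u^2 + 3u - 4

Using the Lagrange interpolation formula with nodes 2, 3, 8, 9:
  L_0(u) = (u - 3)(u - 8)(u - 9) / -42
  L_1(u) = (u - 2)(u - 8)(u - 9) / 30
  L_2(u) = (u - 2)(u - 3)(u - 9) / -30
  L_3(u) = (u - 2)(u - 3)(u - 8) / 42
Then P(u) = -6·L_0(u) - 31·L_1(u) - 876·L_2(u) - 1273·L_3(u).
Expanding and collecting terms gives P(u) = -2u^3 + 2u^2 + 3u - 4.
Check: P(3) = -31. ✓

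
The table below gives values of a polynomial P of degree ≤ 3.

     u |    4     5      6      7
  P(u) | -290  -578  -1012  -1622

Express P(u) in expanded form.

P(u) = -5u^3 + 2u^2 - u + 2

Write P(u) = au^3 + bu^2 + cu + d. Substituting each data point gives a linear system:
  64a + 16b + 4c + d = -290
  125a + 25b + 5c + d = -578
  216a + 36b + 6c + d = -1012
  343a + 49b + 7c + d = -1622
Solving the system yields a = -5, b = 2, c = -1, d = 2.
So P(u) = -5u^3 + 2u^2 - u + 2.
Check: P(6) = -1012. ✓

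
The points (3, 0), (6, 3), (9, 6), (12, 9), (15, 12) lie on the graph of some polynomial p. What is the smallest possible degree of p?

Forward differences of the values at u = 3, 6, 9, 12, 15:
  p  : 0  3  6  9  12
  Δ  : 3  3  3  3
  Δ^2: 0  0  0
  Δ^3: 0  0
  Δ^4: 0
The first differences are constant (3) and nonzero, while all higher differences vanish, so the minimal degree is 1.

1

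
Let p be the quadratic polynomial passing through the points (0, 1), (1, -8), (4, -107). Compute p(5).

-164

Using the Lagrange interpolation formula with nodes 0, 1, 4:
  L_0(t) = (t - 1)(t - 4) / 4
  L_1(t) = t(t - 4) / -3
  L_2(t) = t(t - 1) / 12
Then p(t) = 1·L_0(t) - 8·L_1(t) - 107·L_2(t).
Expanding and collecting terms gives p(t) = -6t² - 3t + 1.
Evaluating at t = 5: p(5) = -164.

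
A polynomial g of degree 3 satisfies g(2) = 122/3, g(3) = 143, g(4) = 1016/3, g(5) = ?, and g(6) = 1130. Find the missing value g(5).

1973/3

On equispaced nodes a degree-3 polynomial has vanishing fourth forward difference, so
  g(2) - 4·g(3) + 6·g(4) - 4·g(5) + g(6) = 0.
Substituting the known values and solving for g(5):
  -4·g(5) = -7892/3
  g(5) = 1973/3.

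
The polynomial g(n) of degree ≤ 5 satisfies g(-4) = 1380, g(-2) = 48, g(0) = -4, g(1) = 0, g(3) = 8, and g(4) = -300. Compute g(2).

Write g(n) = an^5 + bn^4 + cn^3 + dn^2 + en + k. Substituting each data point gives a linear system:
  -1024a + 256b - 64c + 16d - 4e + k = 1380
  -32a + 16b - 8c + 4d - 2e + k = 48
  k = -4
  a + b + c + d + e + k = 0
  243a + 81b + 27c + 9d + 3e + k = 8
  1024a + 256b + 64c + 16d + 4e + k = -300
Solving the system yields a = -1, b = 2, c = 3, d = 2, e = -2, k = -4.
So g(n) = -n^5 + 2n^4 + 3n^3 + 2n^2 - 2n - 4.
Then g(2) = 24.

24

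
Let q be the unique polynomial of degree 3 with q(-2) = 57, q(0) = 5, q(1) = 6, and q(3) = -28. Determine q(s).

Write q(s) = as^3 + bs^2 + cs + d. Substituting each data point gives a linear system:
  -8a + 4b - 2c + d = 57
  d = 5
  a + b + c + d = 6
  27a + 9b + 3c + d = -28
Solving the system yields a = -3, b = 6, c = -2, d = 5.
So q(s) = -3s^3 + 6s^2 - 2s + 5.
Check: q(1) = 6. ✓

q(s) = -3s^3 + 6s^2 - 2s + 5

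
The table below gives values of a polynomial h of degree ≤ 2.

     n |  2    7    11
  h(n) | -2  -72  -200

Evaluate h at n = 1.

0

Write h(n) = an^2 + bn + c. Substituting each data point gives a linear system:
  4a + 2b + c = -2
  49a + 7b + c = -72
  121a + 11b + c = -200
Solving the system yields a = -2, b = 4, c = -2.
So h(n) = -2n^2 + 4n - 2.
Then h(1) = 0.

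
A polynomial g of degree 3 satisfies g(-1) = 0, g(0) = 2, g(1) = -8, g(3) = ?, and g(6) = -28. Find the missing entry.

The 4 known points determine the degree-3 polynomial uniquely.
Write g(n) = an^3 + bn^2 + cn + d. Substituting each data point gives a linear system:
  -a + b - c + d = 0
  d = 2
  a + b + c + d = -8
  216a + 36b + 6c + d = -28
Solving the system yields a = 1, b = -6, c = -5, d = 2.
So g(n) = n^3 - 6n^2 - 5n + 2.
Then g(3) = -40.

-40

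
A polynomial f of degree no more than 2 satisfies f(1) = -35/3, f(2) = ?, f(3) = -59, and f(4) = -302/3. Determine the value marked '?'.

The 3 known points determine the degree-2 polynomial uniquely.
Write f(x) = ax^2 + bx + c. Substituting each data point gives a linear system:
  a + b + c = -35/3
  9a + 3b + c = -59
  16a + 4b + c = -302/3
Solving the system yields a = -6, b = 1/3, c = -6.
So f(x) = -6x^2 + (1/3)x - 6.
Then f(2) = -88/3.

-88/3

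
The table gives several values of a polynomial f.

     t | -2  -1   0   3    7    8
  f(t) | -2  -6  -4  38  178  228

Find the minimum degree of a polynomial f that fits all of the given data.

2

Divided differences on the nodes -2, -1, 0, 3, 7, 8:
  order 0: -2  -6  -4  38  178  228
  order 1: -4  2  14  35  50
  order 2: 3  3  3  3
  order 3: 0  0  0
  order 4: 0  0
  order 5: 0
The order-2 divided differences are all 3 (nonzero) and every higher order vanishes, so the data lies on a polynomial of degree exactly 2.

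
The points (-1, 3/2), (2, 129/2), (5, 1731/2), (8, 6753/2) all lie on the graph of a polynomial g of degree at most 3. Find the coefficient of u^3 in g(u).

6

Write g(u) = au^3 + bu^2 + cu + d. Substituting each data point gives a linear system:
  -a + b - c + d = 3/2
  8a + 4b + 2c + d = 129/2
  125a + 25b + 5c + d = 1731/2
  512a + 64b + 8c + d = 6753/2
Solving the system yields a = 6, b = 5, c = -2, d = 1/2.
So g(u) = 6u³ + 5u² - 2u + 1/2.
The leading coefficient is 6.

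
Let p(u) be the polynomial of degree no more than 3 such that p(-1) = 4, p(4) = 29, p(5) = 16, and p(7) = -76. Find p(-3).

Using the Lagrange interpolation formula with nodes -1, 4, 5, 7:
  L_0(u) = (u - 4)(u - 5)(u - 7) / -240
  L_1(u) = (u + 1)(u - 5)(u - 7) / 15
  L_2(u) = (u + 1)(u - 4)(u - 7) / -12
  L_3(u) = (u + 1)(u - 4)(u - 5) / 48
Then p(u) = 4·L_0(u) + 29·L_1(u) + 16·L_2(u) - 76·L_3(u).
Expanding and collecting terms gives p(u) = -u^3 + 5u^2 + 3u + 1.
Evaluating at u = -3: p(-3) = 64.

64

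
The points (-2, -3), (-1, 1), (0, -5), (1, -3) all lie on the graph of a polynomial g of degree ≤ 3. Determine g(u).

g(u) = 3u^3 + 4u^2 - 5u - 5

Using the Lagrange interpolation formula with nodes -2, -1, 0, 1:
  L_0(u) = (u + 1)u(u - 1) / -6
  L_1(u) = (u + 2)u(u - 1) / 2
  L_2(u) = (u + 2)(u + 1)(u - 1) / -2
  L_3(u) = (u + 2)(u + 1)u / 6
Then g(u) = -3·L_0(u) + 1·L_1(u) - 5·L_2(u) - 3·L_3(u).
Expanding and collecting terms gives g(u) = 3u^3 + 4u^2 - 5u - 5.
Check: g(-2) = -3. ✓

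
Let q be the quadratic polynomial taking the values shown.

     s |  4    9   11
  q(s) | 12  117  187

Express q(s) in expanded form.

Using the Lagrange interpolation formula with nodes 4, 9, 11:
  L_0(s) = (s - 9)(s - 11) / 35
  L_1(s) = (s - 4)(s - 11) / -10
  L_2(s) = (s - 4)(s - 9) / 14
Then q(s) = 12·L_0(s) + 117·L_1(s) + 187·L_2(s).
Expanding and collecting terms gives q(s) = 2s^2 - 5s.
Check: q(11) = 187. ✓

q(s) = 2s^2 - 5s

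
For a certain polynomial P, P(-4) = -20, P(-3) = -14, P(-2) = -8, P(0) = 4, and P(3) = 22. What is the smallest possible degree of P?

Divided differences on the nodes -4, -3, -2, 0, 3:
  order 0: -20  -14  -8  4  22
  order 1: 6  6  6  6
  order 2: 0  0  0
  order 3: 0  0
  order 4: 0
The order-1 divided differences are all 6 (nonzero) and every higher order vanishes, so the data lies on a polynomial of degree exactly 1.

1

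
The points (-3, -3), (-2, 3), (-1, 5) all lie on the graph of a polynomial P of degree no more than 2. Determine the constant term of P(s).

3

Write P(s) = as^2 + bs + c. Substituting each data point gives a linear system:
  9a - 3b + c = -3
  4a - 2b + c = 3
  a - b + c = 5
Solving the system yields a = -2, b = -4, c = 3.
So P(s) = -2s^2 - 4s + 3.
The constant term is 3.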